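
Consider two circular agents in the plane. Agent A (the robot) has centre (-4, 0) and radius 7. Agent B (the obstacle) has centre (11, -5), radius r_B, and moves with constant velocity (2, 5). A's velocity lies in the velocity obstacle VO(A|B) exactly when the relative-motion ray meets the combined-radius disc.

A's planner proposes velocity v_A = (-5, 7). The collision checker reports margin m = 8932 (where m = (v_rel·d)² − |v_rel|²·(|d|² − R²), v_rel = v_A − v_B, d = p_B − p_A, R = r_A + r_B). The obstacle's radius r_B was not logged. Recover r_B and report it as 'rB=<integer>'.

m = 8932
d = (15, -5);  v_rel = (-7, 2),  |v_rel|² = 53
v_rel×d = (-7)·(-5) − (2)·(15) = 5
since m = R²·53 − 5²:  R² = (25 + 8932) / 53 = 169
R = √169 = 13  ⇒  r_B = 13 − 7 = 6

rB=6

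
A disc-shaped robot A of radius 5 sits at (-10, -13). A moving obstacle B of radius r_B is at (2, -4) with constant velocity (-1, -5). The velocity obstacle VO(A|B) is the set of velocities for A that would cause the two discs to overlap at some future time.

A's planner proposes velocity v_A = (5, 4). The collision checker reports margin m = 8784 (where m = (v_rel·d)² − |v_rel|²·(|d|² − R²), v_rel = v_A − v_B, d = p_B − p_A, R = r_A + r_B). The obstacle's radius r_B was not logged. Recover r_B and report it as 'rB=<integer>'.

m = 8784
d = (12, 9);  v_rel = (6, 9),  |v_rel|² = 117
v_rel×d = (6)·(9) − (9)·(12) = -54
since m = R²·117 − (-54)²:  R² = (2916 + 8784) / 117 = 100
R = √100 = 10  ⇒  r_B = 10 − 5 = 5

rB=5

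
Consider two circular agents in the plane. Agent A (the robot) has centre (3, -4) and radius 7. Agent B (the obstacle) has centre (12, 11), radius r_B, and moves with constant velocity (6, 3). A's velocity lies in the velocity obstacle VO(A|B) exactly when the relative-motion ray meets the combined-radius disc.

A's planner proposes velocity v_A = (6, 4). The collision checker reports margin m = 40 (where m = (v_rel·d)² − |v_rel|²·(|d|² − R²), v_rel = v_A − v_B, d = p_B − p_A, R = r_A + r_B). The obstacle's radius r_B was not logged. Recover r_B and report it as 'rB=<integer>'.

m = 40
d = (9, 15);  v_rel = (0, 1),  |v_rel|² = 1
v_rel×d = (0)·(15) − (1)·(9) = -9
since m = R²·1 − (-9)²:  R² = (81 + 40) / 1 = 121
R = √121 = 11  ⇒  r_B = 11 − 7 = 4

rB=4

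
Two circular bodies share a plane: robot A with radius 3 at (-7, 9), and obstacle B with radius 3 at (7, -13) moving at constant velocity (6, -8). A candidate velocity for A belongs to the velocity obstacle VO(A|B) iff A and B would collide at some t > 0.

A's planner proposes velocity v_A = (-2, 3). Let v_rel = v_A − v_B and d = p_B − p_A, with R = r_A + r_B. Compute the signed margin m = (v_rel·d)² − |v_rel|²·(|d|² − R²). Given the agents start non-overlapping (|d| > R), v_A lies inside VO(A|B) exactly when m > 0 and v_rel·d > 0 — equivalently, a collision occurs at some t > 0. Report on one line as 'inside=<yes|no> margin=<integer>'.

d = (14, -22),  |d|² = 680;  R = 3+3 = 6,  c = 680−6² = 644
v_rel = (-8, 11),  |v_rel|² = 185;  v_rel·d = (-8)·(14) + (11)·(-22) = -354
185·t² + 708·t + 644 = 0  ⇒  m = (-354)² − 185·644 = 6176
m = 6176 > 0,  v_rel·d = -354 < 0  ⇒  outside

inside=no margin=6176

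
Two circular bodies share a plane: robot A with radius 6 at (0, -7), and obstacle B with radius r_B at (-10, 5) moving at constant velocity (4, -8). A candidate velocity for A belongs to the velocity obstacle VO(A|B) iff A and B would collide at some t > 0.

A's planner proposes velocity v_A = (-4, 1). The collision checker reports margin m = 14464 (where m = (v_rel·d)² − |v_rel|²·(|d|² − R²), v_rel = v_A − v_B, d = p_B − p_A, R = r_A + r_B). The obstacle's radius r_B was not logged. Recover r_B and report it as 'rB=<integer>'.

m = 14464
d = (-10, 12);  v_rel = (-8, 9),  |v_rel|² = 145
v_rel×d = (-8)·(12) − (9)·(-10) = -6
since m = R²·145 − (-6)²:  R² = (36 + 14464) / 145 = 100
R = √100 = 10  ⇒  r_B = 10 − 6 = 4

rB=4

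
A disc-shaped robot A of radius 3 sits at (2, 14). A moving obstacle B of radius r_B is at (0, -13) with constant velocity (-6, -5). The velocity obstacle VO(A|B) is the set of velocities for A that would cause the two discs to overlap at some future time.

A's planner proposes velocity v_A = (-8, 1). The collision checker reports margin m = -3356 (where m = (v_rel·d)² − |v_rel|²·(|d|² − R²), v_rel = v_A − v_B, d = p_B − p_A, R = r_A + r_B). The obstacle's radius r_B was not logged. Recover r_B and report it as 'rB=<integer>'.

m = -3356
d = (-2, -27);  v_rel = (-2, 6),  |v_rel|² = 40
v_rel×d = (-2)·(-27) − (6)·(-2) = 66
since m = R²·40 − 66²:  R² = (4356 + -3356) / 40 = 25
R = √25 = 5  ⇒  r_B = 5 − 3 = 2

rB=2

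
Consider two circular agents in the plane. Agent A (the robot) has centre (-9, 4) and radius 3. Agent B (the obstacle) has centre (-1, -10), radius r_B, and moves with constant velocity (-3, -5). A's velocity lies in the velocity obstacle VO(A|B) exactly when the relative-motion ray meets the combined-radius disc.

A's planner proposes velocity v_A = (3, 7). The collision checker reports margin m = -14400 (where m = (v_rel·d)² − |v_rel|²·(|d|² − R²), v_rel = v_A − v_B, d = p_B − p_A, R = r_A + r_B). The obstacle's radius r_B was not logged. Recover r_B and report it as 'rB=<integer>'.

m = -14400
d = (8, -14);  v_rel = (6, 12),  |v_rel|² = 180
v_rel×d = (6)·(-14) − (12)·(8) = -180
since m = R²·180 − (-180)²:  R² = (32400 + -14400) / 180 = 100
R = √100 = 10  ⇒  r_B = 10 − 3 = 7

rB=7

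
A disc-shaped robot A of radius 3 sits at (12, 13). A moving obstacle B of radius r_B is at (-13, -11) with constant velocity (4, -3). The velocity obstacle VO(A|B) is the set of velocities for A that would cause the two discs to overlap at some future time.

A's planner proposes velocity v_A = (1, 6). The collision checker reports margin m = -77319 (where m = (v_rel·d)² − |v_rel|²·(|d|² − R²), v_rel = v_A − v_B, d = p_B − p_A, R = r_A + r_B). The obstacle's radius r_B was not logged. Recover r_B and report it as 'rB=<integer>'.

m = -77319
d = (-25, -24);  v_rel = (-3, 9),  |v_rel|² = 90
v_rel×d = (-3)·(-24) − (9)·(-25) = 297
since m = R²·90 − 297²:  R² = (88209 + -77319) / 90 = 121
R = √121 = 11  ⇒  r_B = 11 − 3 = 8

rB=8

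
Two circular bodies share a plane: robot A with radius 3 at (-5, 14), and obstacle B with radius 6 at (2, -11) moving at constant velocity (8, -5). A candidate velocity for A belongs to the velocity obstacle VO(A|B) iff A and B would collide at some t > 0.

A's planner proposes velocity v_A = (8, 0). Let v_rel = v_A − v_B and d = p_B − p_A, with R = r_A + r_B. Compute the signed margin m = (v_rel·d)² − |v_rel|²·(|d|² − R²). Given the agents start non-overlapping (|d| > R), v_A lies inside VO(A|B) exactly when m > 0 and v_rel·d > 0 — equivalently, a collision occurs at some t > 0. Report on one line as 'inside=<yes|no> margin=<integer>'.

d = (7, -25),  |d|² = 674;  R = 3+6 = 9,  c = 674−9² = 593
v_rel = (0, 5),  |v_rel|² = 25;  v_rel·d = (0)·(7) + (5)·(-25) = -125
25·t² + 250·t + 593 = 0  ⇒  m = (-125)² − 25·593 = 800
m = 800 > 0,  v_rel·d = -125 < 0  ⇒  outside

inside=no margin=800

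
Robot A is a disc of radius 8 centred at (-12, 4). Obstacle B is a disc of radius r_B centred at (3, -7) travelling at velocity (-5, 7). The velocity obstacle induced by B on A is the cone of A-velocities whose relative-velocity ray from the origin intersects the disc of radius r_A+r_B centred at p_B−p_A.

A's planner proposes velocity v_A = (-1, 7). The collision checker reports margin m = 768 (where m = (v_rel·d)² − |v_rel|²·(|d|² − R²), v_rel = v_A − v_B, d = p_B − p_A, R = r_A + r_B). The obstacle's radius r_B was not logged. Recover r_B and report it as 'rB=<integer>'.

m = 768
d = (15, -11);  v_rel = (4, 0),  |v_rel|² = 16
v_rel×d = (4)·(-11) − (0)·(15) = -44
since m = R²·16 − (-44)²:  R² = (1936 + 768) / 16 = 169
R = √169 = 13  ⇒  r_B = 13 − 8 = 5

rB=5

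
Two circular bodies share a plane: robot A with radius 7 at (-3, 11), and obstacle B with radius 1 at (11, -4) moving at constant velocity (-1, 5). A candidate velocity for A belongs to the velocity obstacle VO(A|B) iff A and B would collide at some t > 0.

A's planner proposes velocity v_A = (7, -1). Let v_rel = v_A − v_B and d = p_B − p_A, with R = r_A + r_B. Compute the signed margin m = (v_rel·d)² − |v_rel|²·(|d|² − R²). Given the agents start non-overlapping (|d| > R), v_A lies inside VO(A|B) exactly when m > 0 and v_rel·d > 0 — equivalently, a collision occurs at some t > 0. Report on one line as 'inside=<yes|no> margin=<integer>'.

d = (14, -15),  |d|² = 421;  R = 7+1 = 8,  c = 421−8² = 357
v_rel = (8, -6),  |v_rel|² = 100;  v_rel·d = (8)·(14) + (-6)·(-15) = 202
100·t² − 404·t + 357 = 0  ⇒  m = 202² − 100·357 = 5104
m = 5104 > 0,  v_rel·d = 202 > 0  ⇒  inside

inside=yes margin=5104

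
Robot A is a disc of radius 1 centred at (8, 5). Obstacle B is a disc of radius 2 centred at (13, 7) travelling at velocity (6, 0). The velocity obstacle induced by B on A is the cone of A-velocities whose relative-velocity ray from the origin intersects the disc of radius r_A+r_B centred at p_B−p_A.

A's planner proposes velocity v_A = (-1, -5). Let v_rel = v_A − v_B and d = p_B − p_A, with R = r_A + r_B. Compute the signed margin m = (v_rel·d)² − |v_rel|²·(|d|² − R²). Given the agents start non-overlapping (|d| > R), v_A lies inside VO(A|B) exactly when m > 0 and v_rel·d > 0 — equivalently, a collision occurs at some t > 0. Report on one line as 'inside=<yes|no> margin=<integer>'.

d = (5, 2),  |d|² = 29;  R = 1+2 = 3,  c = 29−3² = 20
v_rel = (-7, -5),  |v_rel|² = 74;  v_rel·d = (-7)·(5) + (-5)·(2) = -45
74·t² + 90·t + 20 = 0  ⇒  m = (-45)² − 74·20 = 545
m = 545 > 0,  v_rel·d = -45 < 0  ⇒  outside

inside=no margin=545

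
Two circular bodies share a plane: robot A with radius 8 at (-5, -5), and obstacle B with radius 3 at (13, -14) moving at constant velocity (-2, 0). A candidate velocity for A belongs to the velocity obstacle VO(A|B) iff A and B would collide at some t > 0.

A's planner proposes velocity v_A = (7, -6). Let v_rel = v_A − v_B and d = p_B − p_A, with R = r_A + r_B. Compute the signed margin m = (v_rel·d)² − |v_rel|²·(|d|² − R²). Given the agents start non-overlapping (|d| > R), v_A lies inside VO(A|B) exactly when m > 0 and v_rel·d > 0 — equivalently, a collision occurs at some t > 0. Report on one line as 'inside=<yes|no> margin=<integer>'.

d = (18, -9),  |d|² = 405;  R = 8+3 = 11,  c = 405−11² = 284
v_rel = (9, -6),  |v_rel|² = 117;  v_rel·d = (9)·(18) + (-6)·(-9) = 216
117·t² − 432·t + 284 = 0  ⇒  m = 216² − 117·284 = 13428
m = 13428 > 0,  v_rel·d = 216 > 0  ⇒  inside

inside=yes margin=13428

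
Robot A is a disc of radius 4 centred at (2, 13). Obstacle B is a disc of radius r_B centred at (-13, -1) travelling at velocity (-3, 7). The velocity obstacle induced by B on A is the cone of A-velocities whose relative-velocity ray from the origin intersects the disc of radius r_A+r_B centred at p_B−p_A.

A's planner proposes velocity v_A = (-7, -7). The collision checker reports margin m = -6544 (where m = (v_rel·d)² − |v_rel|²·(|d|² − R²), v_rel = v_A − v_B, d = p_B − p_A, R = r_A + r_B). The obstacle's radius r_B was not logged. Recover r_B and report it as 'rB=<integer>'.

m = -6544
d = (-15, -14);  v_rel = (-4, -14),  |v_rel|² = 212
v_rel×d = (-4)·(-14) − (-14)·(-15) = -154
since m = R²·212 − (-154)²:  R² = (23716 + -6544) / 212 = 81
R = √81 = 9  ⇒  r_B = 9 − 4 = 5

rB=5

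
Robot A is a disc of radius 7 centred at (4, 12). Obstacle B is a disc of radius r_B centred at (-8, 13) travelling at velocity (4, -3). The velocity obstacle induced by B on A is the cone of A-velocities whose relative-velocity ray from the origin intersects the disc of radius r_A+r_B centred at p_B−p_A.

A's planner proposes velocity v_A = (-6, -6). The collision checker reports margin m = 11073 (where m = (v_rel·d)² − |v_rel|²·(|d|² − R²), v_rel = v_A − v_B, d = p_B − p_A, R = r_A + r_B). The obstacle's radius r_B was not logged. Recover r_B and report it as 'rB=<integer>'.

m = 11073
d = (-12, 1);  v_rel = (-10, -3),  |v_rel|² = 109
v_rel×d = (-10)·(1) − (-3)·(-12) = -46
since m = R²·109 − (-46)²:  R² = (2116 + 11073) / 109 = 121
R = √121 = 11  ⇒  r_B = 11 − 7 = 4

rB=4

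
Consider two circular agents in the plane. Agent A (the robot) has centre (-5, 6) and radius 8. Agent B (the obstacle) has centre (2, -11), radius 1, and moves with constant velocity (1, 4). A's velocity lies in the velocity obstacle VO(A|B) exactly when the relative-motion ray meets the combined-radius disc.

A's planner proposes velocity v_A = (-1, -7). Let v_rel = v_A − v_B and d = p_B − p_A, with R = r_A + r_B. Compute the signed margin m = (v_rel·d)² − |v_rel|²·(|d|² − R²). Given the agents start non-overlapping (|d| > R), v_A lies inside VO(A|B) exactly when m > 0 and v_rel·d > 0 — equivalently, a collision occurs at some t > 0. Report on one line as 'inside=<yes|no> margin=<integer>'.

d = (7, -17),  |d|² = 338;  R = 8+1 = 9,  c = 338−9² = 257
v_rel = (-2, -11),  |v_rel|² = 125;  v_rel·d = (-2)·(7) + (-11)·(-17) = 173
125·t² − 346·t + 257 = 0  ⇒  m = 173² − 125·257 = -2196
m = -2196 < 0,  v_rel·d = 173 > 0  ⇒  outside

inside=no margin=-2196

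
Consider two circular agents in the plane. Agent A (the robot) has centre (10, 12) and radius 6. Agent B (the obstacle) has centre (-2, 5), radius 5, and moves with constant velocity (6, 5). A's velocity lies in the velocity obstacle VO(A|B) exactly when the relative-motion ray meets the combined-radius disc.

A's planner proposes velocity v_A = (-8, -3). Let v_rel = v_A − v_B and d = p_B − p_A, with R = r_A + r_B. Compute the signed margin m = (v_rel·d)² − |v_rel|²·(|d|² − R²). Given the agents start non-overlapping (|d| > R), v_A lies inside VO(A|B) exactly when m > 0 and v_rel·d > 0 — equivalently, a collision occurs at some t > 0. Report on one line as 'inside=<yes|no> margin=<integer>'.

d = (-12, -7),  |d|² = 193;  R = 6+5 = 11,  c = 193−11² = 72
v_rel = (-14, -8),  |v_rel|² = 260;  v_rel·d = (-14)·(-12) + (-8)·(-7) = 224
260·t² − 448·t + 72 = 0  ⇒  m = 224² − 260·72 = 31456
m = 31456 > 0,  v_rel·d = 224 > 0  ⇒  inside

inside=yes margin=31456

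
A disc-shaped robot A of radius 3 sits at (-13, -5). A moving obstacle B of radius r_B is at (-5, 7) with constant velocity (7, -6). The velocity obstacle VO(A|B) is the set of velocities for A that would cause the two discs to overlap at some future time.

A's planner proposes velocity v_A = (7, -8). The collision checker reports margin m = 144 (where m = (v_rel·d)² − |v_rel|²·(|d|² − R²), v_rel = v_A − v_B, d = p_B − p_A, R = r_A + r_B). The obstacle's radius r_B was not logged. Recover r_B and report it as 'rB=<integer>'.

m = 144
d = (8, 12);  v_rel = (0, -2),  |v_rel|² = 4
v_rel×d = (0)·(12) − (-2)·(8) = 16
since m = R²·4 − 16²:  R² = (256 + 144) / 4 = 100
R = √100 = 10  ⇒  r_B = 10 − 3 = 7

rB=7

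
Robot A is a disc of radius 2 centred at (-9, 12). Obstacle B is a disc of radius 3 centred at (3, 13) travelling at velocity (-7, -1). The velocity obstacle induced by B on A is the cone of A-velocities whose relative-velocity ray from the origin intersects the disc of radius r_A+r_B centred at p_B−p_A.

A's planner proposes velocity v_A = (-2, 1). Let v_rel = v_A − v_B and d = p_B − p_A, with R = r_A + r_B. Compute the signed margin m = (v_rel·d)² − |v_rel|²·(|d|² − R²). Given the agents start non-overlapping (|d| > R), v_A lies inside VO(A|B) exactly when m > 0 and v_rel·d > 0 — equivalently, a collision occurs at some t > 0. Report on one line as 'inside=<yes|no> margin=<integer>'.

d = (12, 1),  |d|² = 145;  R = 2+3 = 5,  c = 145−5² = 120
v_rel = (5, 2),  |v_rel|² = 29;  v_rel·d = (5)·(12) + (2)·(1) = 62
29·t² − 124·t + 120 = 0  ⇒  m = 62² − 29·120 = 364
m = 364 > 0,  v_rel·d = 62 > 0  ⇒  inside

inside=yes margin=364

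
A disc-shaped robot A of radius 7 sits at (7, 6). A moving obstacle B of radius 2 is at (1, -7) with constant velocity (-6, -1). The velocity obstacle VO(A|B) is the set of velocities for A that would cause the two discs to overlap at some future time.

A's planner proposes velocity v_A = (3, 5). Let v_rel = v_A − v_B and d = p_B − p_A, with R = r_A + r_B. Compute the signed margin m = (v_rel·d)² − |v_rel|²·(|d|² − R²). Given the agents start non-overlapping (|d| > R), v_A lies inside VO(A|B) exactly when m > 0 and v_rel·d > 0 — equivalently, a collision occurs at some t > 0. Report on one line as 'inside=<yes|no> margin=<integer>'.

d = (-6, -13),  |d|² = 205;  R = 7+2 = 9,  c = 205−9² = 124
v_rel = (9, 6),  |v_rel|² = 117;  v_rel·d = (9)·(-6) + (6)·(-13) = -132
117·t² + 264·t + 124 = 0  ⇒  m = (-132)² − 117·124 = 2916
m = 2916 > 0,  v_rel·d = -132 < 0  ⇒  outside

inside=no margin=2916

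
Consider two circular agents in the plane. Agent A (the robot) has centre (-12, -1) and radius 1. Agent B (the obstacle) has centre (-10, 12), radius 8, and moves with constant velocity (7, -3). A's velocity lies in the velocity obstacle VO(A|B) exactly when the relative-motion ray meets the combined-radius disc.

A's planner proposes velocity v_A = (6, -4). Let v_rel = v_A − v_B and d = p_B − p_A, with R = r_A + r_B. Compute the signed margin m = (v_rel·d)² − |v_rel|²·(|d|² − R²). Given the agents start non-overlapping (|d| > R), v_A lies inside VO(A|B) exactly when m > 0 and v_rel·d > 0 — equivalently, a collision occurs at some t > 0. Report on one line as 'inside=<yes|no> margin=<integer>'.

d = (2, 13),  |d|² = 173;  R = 1+8 = 9,  c = 173−9² = 92
v_rel = (-1, -1),  |v_rel|² = 2;  v_rel·d = (-1)·(2) + (-1)·(13) = -15
2·t² + 30·t + 92 = 0  ⇒  m = (-15)² − 2·92 = 41
m = 41 > 0,  v_rel·d = -15 < 0  ⇒  outside

inside=no margin=41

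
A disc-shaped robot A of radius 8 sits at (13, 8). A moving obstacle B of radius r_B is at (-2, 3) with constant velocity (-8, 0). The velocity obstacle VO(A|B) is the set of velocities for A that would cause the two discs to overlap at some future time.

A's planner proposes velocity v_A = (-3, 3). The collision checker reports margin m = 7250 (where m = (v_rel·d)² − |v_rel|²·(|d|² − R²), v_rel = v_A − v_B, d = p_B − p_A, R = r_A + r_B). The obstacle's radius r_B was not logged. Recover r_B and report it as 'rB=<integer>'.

m = 7250
d = (-15, -5);  v_rel = (5, 3),  |v_rel|² = 34
v_rel×d = (5)·(-5) − (3)·(-15) = 20
since m = R²·34 − 20²:  R² = (400 + 7250) / 34 = 225
R = √225 = 15  ⇒  r_B = 15 − 8 = 7

rB=7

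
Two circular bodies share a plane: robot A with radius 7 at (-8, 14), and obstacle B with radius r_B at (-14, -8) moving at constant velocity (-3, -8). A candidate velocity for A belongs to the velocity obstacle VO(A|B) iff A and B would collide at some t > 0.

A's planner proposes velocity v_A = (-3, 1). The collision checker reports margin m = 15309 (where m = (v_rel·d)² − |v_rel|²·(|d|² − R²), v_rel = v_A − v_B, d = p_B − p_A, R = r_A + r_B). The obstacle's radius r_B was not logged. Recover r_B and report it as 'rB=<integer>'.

m = 15309
d = (-6, -22);  v_rel = (0, 9),  |v_rel|² = 81
v_rel×d = (0)·(-22) − (9)·(-6) = 54
since m = R²·81 − 54²:  R² = (2916 + 15309) / 81 = 225
R = √225 = 15  ⇒  r_B = 15 − 7 = 8

rB=8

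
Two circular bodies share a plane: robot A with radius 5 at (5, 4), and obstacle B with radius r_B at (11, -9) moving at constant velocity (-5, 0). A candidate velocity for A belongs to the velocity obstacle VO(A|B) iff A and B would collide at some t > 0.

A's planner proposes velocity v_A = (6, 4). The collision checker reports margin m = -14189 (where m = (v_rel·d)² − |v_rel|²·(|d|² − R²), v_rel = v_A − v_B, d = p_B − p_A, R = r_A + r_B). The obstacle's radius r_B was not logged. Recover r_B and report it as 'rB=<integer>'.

m = -14189
d = (6, -13);  v_rel = (11, 4),  |v_rel|² = 137
v_rel×d = (11)·(-13) − (4)·(6) = -167
since m = R²·137 − (-167)²:  R² = (27889 + -14189) / 137 = 100
R = √100 = 10  ⇒  r_B = 10 − 5 = 5

rB=5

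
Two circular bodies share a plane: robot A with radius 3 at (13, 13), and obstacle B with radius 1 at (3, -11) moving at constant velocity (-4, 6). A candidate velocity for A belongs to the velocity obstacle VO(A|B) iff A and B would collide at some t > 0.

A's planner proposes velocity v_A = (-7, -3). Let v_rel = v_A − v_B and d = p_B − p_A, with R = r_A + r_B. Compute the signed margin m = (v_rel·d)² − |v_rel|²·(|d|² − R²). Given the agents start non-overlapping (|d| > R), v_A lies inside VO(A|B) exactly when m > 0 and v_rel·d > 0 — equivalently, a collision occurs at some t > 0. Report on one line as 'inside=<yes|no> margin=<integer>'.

d = (-10, -24),  |d|² = 676;  R = 3+1 = 4,  c = 676−4² = 660
v_rel = (-3, -9),  |v_rel|² = 90;  v_rel·d = (-3)·(-10) + (-9)·(-24) = 246
90·t² − 492·t + 660 = 0  ⇒  m = 246² − 90·660 = 1116
m = 1116 > 0,  v_rel·d = 246 > 0  ⇒  inside

inside=yes margin=1116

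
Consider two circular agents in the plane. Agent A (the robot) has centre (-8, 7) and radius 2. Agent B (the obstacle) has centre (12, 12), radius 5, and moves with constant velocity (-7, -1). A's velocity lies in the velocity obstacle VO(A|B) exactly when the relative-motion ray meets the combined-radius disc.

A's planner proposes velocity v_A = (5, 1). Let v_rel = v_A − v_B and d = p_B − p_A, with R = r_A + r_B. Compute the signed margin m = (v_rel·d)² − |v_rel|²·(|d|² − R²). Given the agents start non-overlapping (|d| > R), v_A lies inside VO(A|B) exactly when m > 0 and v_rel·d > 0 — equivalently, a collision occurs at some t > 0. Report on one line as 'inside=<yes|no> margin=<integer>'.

d = (20, 5),  |d|² = 425;  R = 2+5 = 7,  c = 425−7² = 376
v_rel = (12, 2),  |v_rel|² = 148;  v_rel·d = (12)·(20) + (2)·(5) = 250
148·t² − 500·t + 376 = 0  ⇒  m = 250² − 148·376 = 6852
m = 6852 > 0,  v_rel·d = 250 > 0  ⇒  inside

inside=yes margin=6852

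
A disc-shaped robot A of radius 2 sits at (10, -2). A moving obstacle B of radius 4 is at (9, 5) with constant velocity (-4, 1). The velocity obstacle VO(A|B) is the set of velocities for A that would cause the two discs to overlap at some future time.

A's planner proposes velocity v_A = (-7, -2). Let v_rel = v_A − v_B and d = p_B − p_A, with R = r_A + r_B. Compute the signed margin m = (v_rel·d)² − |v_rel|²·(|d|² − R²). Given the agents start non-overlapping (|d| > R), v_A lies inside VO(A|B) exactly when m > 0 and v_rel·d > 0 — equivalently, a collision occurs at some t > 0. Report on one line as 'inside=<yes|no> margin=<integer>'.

d = (-1, 7),  |d|² = 50;  R = 2+4 = 6,  c = 50−6² = 14
v_rel = (-3, -3),  |v_rel|² = 18;  v_rel·d = (-3)·(-1) + (-3)·(7) = -18
18·t² + 36·t + 14 = 0  ⇒  m = (-18)² − 18·14 = 72
m = 72 > 0,  v_rel·d = -18 < 0  ⇒  outside

inside=no margin=72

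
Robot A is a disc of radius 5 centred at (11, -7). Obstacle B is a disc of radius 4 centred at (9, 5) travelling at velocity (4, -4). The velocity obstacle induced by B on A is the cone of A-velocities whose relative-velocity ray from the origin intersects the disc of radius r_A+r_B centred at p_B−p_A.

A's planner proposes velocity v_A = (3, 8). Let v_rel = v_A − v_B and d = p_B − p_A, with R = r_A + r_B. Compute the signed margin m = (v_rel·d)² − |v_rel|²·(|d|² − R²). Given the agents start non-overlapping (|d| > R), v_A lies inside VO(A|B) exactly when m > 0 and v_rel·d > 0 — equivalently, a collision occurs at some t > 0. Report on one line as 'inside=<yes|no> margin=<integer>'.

d = (-2, 12),  |d|² = 148;  R = 5+4 = 9,  c = 148−9² = 67
v_rel = (-1, 12),  |v_rel|² = 145;  v_rel·d = (-1)·(-2) + (12)·(12) = 146
145·t² − 292·t + 67 = 0  ⇒  m = 146² − 145·67 = 11601
m = 11601 > 0,  v_rel·d = 146 > 0  ⇒  inside

inside=yes margin=11601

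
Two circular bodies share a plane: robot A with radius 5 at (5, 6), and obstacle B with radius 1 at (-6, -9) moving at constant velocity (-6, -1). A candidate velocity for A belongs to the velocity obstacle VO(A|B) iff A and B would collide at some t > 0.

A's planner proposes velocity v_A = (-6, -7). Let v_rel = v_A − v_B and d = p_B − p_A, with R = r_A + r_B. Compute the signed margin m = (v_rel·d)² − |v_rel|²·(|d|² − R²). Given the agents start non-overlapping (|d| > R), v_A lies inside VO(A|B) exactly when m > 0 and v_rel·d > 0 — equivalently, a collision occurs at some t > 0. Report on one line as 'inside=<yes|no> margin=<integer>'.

d = (-11, -15),  |d|² = 346;  R = 5+1 = 6,  c = 346−6² = 310
v_rel = (0, -6),  |v_rel|² = 36;  v_rel·d = (0)·(-11) + (-6)·(-15) = 90
36·t² − 180·t + 310 = 0  ⇒  m = 90² − 36·310 = -3060
m = -3060 < 0,  v_rel·d = 90 > 0  ⇒  outside

inside=no margin=-3060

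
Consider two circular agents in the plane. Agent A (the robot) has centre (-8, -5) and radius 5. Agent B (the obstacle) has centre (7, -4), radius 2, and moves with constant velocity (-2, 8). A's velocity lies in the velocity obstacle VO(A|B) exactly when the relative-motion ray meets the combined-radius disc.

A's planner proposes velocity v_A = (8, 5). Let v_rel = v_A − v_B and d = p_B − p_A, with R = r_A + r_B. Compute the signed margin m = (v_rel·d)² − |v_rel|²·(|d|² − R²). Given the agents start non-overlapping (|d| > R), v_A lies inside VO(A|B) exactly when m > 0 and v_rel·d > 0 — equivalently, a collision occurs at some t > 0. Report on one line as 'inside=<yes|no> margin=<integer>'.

d = (15, 1),  |d|² = 226;  R = 5+2 = 7,  c = 226−7² = 177
v_rel = (10, -3),  |v_rel|² = 109;  v_rel·d = (10)·(15) + (-3)·(1) = 147
109·t² − 294·t + 177 = 0  ⇒  m = 147² − 109·177 = 2316
m = 2316 > 0,  v_rel·d = 147 > 0  ⇒  inside

inside=yes margin=2316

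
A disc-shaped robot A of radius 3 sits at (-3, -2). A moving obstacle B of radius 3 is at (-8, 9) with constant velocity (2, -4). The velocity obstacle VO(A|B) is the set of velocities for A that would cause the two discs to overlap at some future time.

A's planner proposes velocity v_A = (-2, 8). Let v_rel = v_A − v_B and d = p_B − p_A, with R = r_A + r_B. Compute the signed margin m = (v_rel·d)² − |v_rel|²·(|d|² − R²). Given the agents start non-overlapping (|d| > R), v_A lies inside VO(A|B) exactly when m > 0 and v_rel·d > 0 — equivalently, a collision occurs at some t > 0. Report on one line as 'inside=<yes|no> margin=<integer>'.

d = (-5, 11),  |d|² = 146;  R = 3+3 = 6,  c = 146−6² = 110
v_rel = (-4, 12),  |v_rel|² = 160;  v_rel·d = (-4)·(-5) + (12)·(11) = 152
160·t² − 304·t + 110 = 0  ⇒  m = 152² − 160·110 = 5504
m = 5504 > 0,  v_rel·d = 152 > 0  ⇒  inside

inside=yes margin=5504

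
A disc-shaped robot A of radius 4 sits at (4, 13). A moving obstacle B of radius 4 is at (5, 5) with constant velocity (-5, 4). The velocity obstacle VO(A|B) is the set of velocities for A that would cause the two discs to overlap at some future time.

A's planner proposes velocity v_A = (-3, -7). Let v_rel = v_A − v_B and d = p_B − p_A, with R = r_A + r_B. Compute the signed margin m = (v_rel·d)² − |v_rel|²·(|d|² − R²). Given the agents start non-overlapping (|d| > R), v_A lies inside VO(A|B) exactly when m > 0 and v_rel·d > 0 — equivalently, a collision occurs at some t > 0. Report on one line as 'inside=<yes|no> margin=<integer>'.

d = (1, -8),  |d|² = 65;  R = 4+4 = 8,  c = 65−8² = 1
v_rel = (2, -11),  |v_rel|² = 125;  v_rel·d = (2)·(1) + (-11)·(-8) = 90
125·t² − 180·t + 1 = 0  ⇒  m = 90² − 125·1 = 7975
m = 7975 > 0,  v_rel·d = 90 > 0  ⇒  inside

inside=yes margin=7975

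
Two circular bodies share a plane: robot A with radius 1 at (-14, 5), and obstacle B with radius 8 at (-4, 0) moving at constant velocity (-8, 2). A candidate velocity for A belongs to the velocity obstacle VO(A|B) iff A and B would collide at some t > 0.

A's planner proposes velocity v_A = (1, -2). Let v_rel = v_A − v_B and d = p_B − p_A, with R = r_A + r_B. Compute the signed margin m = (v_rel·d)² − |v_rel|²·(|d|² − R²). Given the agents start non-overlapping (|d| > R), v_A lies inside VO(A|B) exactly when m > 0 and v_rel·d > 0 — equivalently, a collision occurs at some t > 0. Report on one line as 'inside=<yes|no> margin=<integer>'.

d = (10, -5),  |d|² = 125;  R = 1+8 = 9,  c = 125−9² = 44
v_rel = (9, -4),  |v_rel|² = 97;  v_rel·d = (9)·(10) + (-4)·(-5) = 110
97·t² − 220·t + 44 = 0  ⇒  m = 110² − 97·44 = 7832
m = 7832 > 0,  v_rel·d = 110 > 0  ⇒  inside

inside=yes margin=7832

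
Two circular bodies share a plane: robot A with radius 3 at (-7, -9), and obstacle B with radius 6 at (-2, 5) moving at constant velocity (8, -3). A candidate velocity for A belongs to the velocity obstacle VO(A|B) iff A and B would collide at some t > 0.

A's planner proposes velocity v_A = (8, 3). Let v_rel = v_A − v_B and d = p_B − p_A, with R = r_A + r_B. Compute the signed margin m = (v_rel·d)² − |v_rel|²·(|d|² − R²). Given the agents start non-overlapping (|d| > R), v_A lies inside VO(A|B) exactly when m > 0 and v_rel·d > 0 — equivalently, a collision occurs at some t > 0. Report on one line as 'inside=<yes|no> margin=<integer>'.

d = (5, 14),  |d|² = 221;  R = 3+6 = 9,  c = 221−9² = 140
v_rel = (0, 6),  |v_rel|² = 36;  v_rel·d = (0)·(5) + (6)·(14) = 84
36·t² − 168·t + 140 = 0  ⇒  m = 84² − 36·140 = 2016
m = 2016 > 0,  v_rel·d = 84 > 0  ⇒  inside

inside=yes margin=2016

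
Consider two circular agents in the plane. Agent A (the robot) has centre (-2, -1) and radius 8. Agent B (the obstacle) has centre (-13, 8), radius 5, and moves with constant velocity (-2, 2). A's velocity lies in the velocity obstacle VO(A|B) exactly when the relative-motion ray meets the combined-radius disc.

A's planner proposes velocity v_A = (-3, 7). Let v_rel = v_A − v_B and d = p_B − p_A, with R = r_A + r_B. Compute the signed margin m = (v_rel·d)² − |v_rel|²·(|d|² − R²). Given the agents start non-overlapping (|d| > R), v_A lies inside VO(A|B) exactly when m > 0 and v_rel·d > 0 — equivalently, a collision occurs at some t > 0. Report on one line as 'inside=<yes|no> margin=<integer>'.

d = (-11, 9),  |d|² = 202;  R = 8+5 = 13,  c = 202−13² = 33
v_rel = (-1, 5),  |v_rel|² = 26;  v_rel·d = (-1)·(-11) + (5)·(9) = 56
26·t² − 112·t + 33 = 0  ⇒  m = 56² − 26·33 = 2278
m = 2278 > 0,  v_rel·d = 56 > 0  ⇒  inside

inside=yes margin=2278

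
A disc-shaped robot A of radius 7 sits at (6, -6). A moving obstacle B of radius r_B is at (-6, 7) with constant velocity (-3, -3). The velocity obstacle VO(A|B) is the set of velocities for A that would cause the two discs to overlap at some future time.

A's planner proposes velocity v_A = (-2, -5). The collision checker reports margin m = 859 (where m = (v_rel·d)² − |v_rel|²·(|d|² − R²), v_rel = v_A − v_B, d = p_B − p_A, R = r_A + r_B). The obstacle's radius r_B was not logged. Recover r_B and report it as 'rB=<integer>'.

m = 859
d = (-12, 13);  v_rel = (1, -2),  |v_rel|² = 5
v_rel×d = (1)·(13) − (-2)·(-12) = -11
since m = R²·5 − (-11)²:  R² = (121 + 859) / 5 = 196
R = √196 = 14  ⇒  r_B = 14 − 7 = 7

rB=7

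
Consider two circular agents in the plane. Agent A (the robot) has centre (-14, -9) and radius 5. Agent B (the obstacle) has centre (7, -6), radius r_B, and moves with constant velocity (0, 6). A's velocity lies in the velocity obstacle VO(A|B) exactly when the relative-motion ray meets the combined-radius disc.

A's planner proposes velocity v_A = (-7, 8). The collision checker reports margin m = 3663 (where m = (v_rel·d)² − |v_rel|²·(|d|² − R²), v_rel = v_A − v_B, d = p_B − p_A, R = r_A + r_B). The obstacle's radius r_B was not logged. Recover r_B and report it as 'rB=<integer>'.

m = 3663
d = (21, 3);  v_rel = (-7, 2),  |v_rel|² = 53
v_rel×d = (-7)·(3) − (2)·(21) = -63
since m = R²·53 − (-63)²:  R² = (3969 + 3663) / 53 = 144
R = √144 = 12  ⇒  r_B = 12 − 5 = 7

rB=7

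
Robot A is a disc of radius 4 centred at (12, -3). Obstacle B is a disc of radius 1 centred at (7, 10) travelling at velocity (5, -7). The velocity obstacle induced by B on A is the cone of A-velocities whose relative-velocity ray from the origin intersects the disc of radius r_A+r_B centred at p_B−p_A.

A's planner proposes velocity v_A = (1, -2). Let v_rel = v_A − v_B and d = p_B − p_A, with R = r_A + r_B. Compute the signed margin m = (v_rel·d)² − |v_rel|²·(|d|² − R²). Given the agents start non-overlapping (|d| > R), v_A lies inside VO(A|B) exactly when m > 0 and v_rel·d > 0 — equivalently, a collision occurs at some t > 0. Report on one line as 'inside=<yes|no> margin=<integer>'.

d = (-5, 13),  |d|² = 194;  R = 4+1 = 5,  c = 194−5² = 169
v_rel = (-4, 5),  |v_rel|² = 41;  v_rel·d = (-4)·(-5) + (5)·(13) = 85
41·t² − 170·t + 169 = 0  ⇒  m = 85² − 41·169 = 296
m = 296 > 0,  v_rel·d = 85 > 0  ⇒  inside

inside=yes margin=296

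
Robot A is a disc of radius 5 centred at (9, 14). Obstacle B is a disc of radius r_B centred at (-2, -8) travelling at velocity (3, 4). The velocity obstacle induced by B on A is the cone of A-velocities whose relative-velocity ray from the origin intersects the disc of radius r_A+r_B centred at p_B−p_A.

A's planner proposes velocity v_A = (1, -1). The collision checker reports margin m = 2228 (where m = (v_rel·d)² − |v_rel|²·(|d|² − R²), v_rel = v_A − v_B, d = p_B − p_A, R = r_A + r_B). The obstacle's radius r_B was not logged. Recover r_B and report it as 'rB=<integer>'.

m = 2228
d = (-11, -22);  v_rel = (-2, -5),  |v_rel|² = 29
v_rel×d = (-2)·(-22) − (-5)·(-11) = -11
since m = R²·29 − (-11)²:  R² = (121 + 2228) / 29 = 81
R = √81 = 9  ⇒  r_B = 9 − 5 = 4

rB=4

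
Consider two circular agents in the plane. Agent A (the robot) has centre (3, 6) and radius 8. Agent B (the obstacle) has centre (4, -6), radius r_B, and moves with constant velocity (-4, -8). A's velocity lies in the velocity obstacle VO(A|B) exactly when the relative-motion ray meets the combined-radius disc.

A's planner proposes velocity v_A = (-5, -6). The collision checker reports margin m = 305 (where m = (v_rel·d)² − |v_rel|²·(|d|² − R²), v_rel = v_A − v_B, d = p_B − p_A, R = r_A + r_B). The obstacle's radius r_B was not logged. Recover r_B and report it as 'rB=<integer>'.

m = 305
d = (1, -12);  v_rel = (-1, 2),  |v_rel|² = 5
v_rel×d = (-1)·(-12) − (2)·(1) = 10
since m = R²·5 − 10²:  R² = (100 + 305) / 5 = 81
R = √81 = 9  ⇒  r_B = 9 − 8 = 1

rB=1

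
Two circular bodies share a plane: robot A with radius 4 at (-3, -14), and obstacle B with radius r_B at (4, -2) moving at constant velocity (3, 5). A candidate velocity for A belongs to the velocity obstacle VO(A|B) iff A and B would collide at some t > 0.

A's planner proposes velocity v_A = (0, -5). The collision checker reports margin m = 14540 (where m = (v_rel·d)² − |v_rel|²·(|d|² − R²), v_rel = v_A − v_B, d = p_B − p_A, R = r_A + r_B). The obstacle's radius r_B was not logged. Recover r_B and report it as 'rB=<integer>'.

m = 14540
d = (7, 12);  v_rel = (-3, -10),  |v_rel|² = 109
v_rel×d = (-3)·(12) − (-10)·(7) = 34
since m = R²·109 − 34²:  R² = (1156 + 14540) / 109 = 144
R = √144 = 12  ⇒  r_B = 12 − 4 = 8

rB=8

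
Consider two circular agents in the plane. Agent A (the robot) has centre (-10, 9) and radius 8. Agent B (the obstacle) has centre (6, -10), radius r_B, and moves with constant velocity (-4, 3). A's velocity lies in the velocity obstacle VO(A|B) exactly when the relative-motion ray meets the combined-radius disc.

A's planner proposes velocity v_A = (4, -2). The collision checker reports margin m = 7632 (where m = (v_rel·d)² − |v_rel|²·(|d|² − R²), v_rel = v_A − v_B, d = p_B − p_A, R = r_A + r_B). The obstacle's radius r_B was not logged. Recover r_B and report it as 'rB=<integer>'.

m = 7632
d = (16, -19);  v_rel = (8, -5),  |v_rel|² = 89
v_rel×d = (8)·(-19) − (-5)·(16) = -72
since m = R²·89 − (-72)²:  R² = (5184 + 7632) / 89 = 144
R = √144 = 12  ⇒  r_B = 12 − 8 = 4

rB=4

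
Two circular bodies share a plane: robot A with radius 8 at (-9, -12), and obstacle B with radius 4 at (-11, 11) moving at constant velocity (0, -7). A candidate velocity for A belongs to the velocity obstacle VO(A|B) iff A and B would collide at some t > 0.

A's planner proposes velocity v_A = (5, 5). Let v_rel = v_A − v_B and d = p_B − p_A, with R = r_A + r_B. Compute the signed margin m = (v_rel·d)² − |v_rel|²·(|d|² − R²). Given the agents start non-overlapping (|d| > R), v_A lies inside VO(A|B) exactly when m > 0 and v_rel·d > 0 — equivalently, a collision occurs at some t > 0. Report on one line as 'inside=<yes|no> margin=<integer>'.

d = (-2, 23),  |d|² = 533;  R = 8+4 = 12,  c = 533−12² = 389
v_rel = (5, 12),  |v_rel|² = 169;  v_rel·d = (5)·(-2) + (12)·(23) = 266
169·t² − 532·t + 389 = 0  ⇒  m = 266² − 169·389 = 5015
m = 5015 > 0,  v_rel·d = 266 > 0  ⇒  inside

inside=yes margin=5015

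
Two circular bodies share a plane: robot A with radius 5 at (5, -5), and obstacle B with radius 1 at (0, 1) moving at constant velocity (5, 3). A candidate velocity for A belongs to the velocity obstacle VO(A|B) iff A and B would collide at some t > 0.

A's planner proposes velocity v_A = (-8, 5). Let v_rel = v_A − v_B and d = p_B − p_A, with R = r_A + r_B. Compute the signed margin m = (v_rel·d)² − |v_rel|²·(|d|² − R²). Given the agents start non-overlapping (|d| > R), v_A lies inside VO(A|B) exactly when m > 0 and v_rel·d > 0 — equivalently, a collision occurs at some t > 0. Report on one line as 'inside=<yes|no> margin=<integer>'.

d = (-5, 6),  |d|² = 61;  R = 5+1 = 6,  c = 61−6² = 25
v_rel = (-13, 2),  |v_rel|² = 173;  v_rel·d = (-13)·(-5) + (2)·(6) = 77
173·t² − 154·t + 25 = 0  ⇒  m = 77² − 173·25 = 1604
m = 1604 > 0,  v_rel·d = 77 > 0  ⇒  inside

inside=yes margin=1604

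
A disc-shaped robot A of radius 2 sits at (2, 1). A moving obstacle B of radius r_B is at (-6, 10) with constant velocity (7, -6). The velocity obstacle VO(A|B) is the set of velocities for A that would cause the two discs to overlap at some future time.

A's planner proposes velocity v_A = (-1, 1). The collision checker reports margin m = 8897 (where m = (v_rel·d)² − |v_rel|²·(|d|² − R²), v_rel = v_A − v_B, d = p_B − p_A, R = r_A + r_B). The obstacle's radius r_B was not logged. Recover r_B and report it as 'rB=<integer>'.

m = 8897
d = (-8, 9);  v_rel = (-8, 7),  |v_rel|² = 113
v_rel×d = (-8)·(9) − (7)·(-8) = -16
since m = R²·113 − (-16)²:  R² = (256 + 8897) / 113 = 81
R = √81 = 9  ⇒  r_B = 9 − 2 = 7

rB=7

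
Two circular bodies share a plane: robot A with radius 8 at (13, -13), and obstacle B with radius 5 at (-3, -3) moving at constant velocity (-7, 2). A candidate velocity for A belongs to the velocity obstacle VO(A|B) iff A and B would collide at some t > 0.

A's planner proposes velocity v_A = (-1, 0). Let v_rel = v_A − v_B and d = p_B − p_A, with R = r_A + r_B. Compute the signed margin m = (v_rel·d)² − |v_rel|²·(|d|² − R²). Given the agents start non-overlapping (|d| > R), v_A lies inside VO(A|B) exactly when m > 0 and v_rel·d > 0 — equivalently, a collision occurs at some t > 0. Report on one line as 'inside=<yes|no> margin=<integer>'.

d = (-16, 10),  |d|² = 356;  R = 8+5 = 13,  c = 356−13² = 187
v_rel = (6, -2),  |v_rel|² = 40;  v_rel·d = (6)·(-16) + (-2)·(10) = -116
40·t² + 232·t + 187 = 0  ⇒  m = (-116)² − 40·187 = 5976
m = 5976 > 0,  v_rel·d = -116 < 0  ⇒  outside

inside=no margin=5976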